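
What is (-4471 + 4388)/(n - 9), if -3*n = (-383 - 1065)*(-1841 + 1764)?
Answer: 249/111523 ≈ 0.0022327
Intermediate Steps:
n = -111496/3 (n = -(-383 - 1065)*(-1841 + 1764)/3 = -(-1448)*(-77)/3 = -⅓*111496 = -111496/3 ≈ -37165.)
(-4471 + 4388)/(n - 9) = (-4471 + 4388)/(-111496/3 - 9) = -83/(-111523/3) = -83*(-3/111523) = 249/111523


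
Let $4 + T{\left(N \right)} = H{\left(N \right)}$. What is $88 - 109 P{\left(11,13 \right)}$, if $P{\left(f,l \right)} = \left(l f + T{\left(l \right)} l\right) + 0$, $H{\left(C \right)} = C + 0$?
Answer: $-28252$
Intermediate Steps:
$H{\left(C \right)} = C$
$T{\left(N \right)} = -4 + N$
$P{\left(f,l \right)} = f l + l \left(-4 + l\right)$ ($P{\left(f,l \right)} = \left(l f + \left(-4 + l\right) l\right) + 0 = \left(f l + l \left(-4 + l\right)\right) + 0 = f l + l \left(-4 + l\right)$)
$88 - 109 P{\left(11,13 \right)} = 88 - 109 \cdot 13 \left(-4 + 11 + 13\right) = 88 - 109 \cdot 13 \cdot 20 = 88 - 28340 = -28252$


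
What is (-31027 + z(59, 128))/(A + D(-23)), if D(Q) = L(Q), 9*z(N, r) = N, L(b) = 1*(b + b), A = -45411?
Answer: 279184/409113 ≈ 0.68241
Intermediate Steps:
L(b) = 2*b (L(b) = 1*(2*b) = 2*b)
z(N, r) = N/9
D(Q) = 2*Q
(-31027 + z(59, 128))/(A + D(-23)) = (-31027 + (⅑)*59)/(-45411 + 2*(-23)) = (-31027 + 59/9)/(-45411 - 46) = -279184/9/(-45457) = -279184/9*(-1/45457) = 279184/409113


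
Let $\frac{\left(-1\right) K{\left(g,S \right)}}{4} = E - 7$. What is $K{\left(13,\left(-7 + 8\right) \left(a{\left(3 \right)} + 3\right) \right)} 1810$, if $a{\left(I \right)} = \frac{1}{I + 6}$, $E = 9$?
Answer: $-14480$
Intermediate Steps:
$a{\left(I \right)} = \frac{1}{6 + I}$
$K{\left(g,S \right)} = -8$ ($K{\left(g,S \right)} = - 4 \left(9 - 7\right) = \left(-4\right) 2 = -8$)
$K{\left(13,\left(-7 + 8\right) \left(a{\left(3 \right)} + 3\right) \right)} 1810 = \left(-8\right) 1810 = -14480$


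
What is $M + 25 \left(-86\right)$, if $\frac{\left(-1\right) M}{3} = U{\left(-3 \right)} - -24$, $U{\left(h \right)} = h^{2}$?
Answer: $-2249$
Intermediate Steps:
$M = -99$ ($M = - 3 \left(\left(-3\right)^{2} - -24\right) = - 3 \left(9 + 24\right) = \left(-3\right) 33 = -99$)
$M + 25 \left(-86\right) = -99 + 25 \left(-86\right) = -99 - 2150 = -2249$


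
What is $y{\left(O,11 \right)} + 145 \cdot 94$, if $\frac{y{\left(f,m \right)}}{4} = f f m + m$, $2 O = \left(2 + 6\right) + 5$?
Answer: $15533$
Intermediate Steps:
$O = \frac{13}{2}$ ($O = \frac{\left(2 + 6\right) + 5}{2} = \frac{8 + 5}{2} = \frac{1}{2} \cdot 13 = \frac{13}{2} \approx 6.5$)
$y{\left(f,m \right)} = 4 m + 4 m f^{2}$ ($y{\left(f,m \right)} = 4 \left(f f m + m\right) = 4 \left(f^{2} m + m\right) = 4 \left(m f^{2} + m\right) = 4 \left(m + m f^{2}\right) = 4 m + 4 m f^{2}$)
$y{\left(O,11 \right)} + 145 \cdot 94 = 4 \cdot 11 \left(1 + \left(\frac{13}{2}\right)^{2}\right) + 145 \cdot 94 = 4 \cdot 11 \left(1 + \frac{169}{4}\right) + 13630 = 4 \cdot 11 \cdot \frac{173}{4} + 13630 = 1903 + 13630 = 15533$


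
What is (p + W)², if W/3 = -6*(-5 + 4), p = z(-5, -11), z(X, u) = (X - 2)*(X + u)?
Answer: 16900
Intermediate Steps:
z(X, u) = (-2 + X)*(X + u)
p = 112 (p = (-5)² - 2*(-5) - 2*(-11) - 5*(-11) = 25 + 10 + 22 + 55 = 112)
W = 18 (W = 3*(-6*(-5 + 4)) = 3*(-6*(-1)) = 3*6 = 18)
(p + W)² = (112 + 18)² = 130² = 16900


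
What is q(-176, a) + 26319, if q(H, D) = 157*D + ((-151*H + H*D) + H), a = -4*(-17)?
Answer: 51427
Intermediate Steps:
a = 68
q(H, D) = -150*H + 157*D + D*H (q(H, D) = 157*D + ((-151*H + D*H) + H) = 157*D + (-150*H + D*H) = -150*H + 157*D + D*H)
q(-176, a) + 26319 = (-150*(-176) + 157*68 + 68*(-176)) + 26319 = (26400 + 10676 - 11968) + 26319 = 25108 + 26319 = 51427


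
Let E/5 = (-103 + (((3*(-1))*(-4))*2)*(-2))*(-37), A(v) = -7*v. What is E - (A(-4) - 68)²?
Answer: 26335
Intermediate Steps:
E = 27935 (E = 5*((-103 + (((3*(-1))*(-4))*2)*(-2))*(-37)) = 5*((-103 + (-3*(-4)*2)*(-2))*(-37)) = 5*((-103 + (12*2)*(-2))*(-37)) = 5*((-103 + 24*(-2))*(-37)) = 5*((-103 - 48)*(-37)) = 5*(-151*(-37)) = 5*5587 = 27935)
E - (A(-4) - 68)² = 27935 - (-7*(-4) - 68)² = 27935 - (28 - 68)² = 27935 - 1*(-40)² = 27935 - 1*1600 = 27935 - 1600 = 26335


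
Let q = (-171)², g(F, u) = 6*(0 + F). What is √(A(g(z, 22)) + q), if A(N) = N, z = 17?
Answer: √29343 ≈ 171.30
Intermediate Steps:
g(F, u) = 6*F
q = 29241
√(A(g(z, 22)) + q) = √(6*17 + 29241) = √(102 + 29241) = √29343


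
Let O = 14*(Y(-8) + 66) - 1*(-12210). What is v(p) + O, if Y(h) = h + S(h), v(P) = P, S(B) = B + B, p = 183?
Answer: 12981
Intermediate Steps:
S(B) = 2*B
Y(h) = 3*h (Y(h) = h + 2*h = 3*h)
O = 12798 (O = 14*(3*(-8) + 66) - 1*(-12210) = 14*(-24 + 66) + 12210 = 14*42 + 12210 = 588 + 12210 = 12798)
v(p) + O = 183 + 12798 = 12981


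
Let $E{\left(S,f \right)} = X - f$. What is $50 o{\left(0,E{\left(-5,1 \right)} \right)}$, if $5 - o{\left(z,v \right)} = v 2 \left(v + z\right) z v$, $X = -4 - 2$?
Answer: $250$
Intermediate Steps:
$X = -6$
$E{\left(S,f \right)} = -6 - f$
$o{\left(z,v \right)} = 5 - z v^{2} \left(2 v + 2 z\right)$ ($o{\left(z,v \right)} = 5 - v 2 \left(v + z\right) z v = 5 - v \left(2 v + 2 z\right) z v = 5 - v z \left(2 v + 2 z\right) v = 5 - z v^{2} \left(2 v + 2 z\right)$)
$50 o{\left(0,E{\left(-5,1 \right)} \right)} = 50 \left(5 - 0 \left(-6 - 1\right)^{3} - 2 \left(-6 - 1\right)^{2} \cdot 0^{2}\right) = 50 \left(5 - 0 \left(-6 - 1\right)^{3} - 2 \left(-6 - 1\right)^{2} \cdot 0\right) = 50 \left(5 - 0 \left(-7\right)^{3} - 2 \left(-7\right)^{2} \cdot 0\right) = 50 \left(5 - 0 \left(-343\right) - 98 \cdot 0\right) = 50 \left(5 + 0 + 0\right) = 50 \cdot 5 = 250$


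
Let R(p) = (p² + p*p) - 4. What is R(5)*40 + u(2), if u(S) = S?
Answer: 1842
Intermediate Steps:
R(p) = -4 + 2*p² (R(p) = (p² + p²) - 4 = 2*p² - 4 = -4 + 2*p²)
R(5)*40 + u(2) = (-4 + 2*5²)*40 + 2 = (-4 + 2*25)*40 + 2 = (-4 + 50)*40 + 2 = 46*40 + 2 = 1840 + 2 = 1842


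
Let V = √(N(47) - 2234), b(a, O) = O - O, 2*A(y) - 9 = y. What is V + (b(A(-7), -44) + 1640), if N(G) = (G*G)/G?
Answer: 1640 + 27*I*√3 ≈ 1640.0 + 46.765*I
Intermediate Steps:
A(y) = 9/2 + y/2
b(a, O) = 0
N(G) = G (N(G) = G²/G = G)
V = 27*I*√3 (V = √(47 - 2234) = √(-2187) = 27*I*√3 ≈ 46.765*I)
V + (b(A(-7), -44) + 1640) = 27*I*√3 + (0 + 1640) = 27*I*√3 + 1640 = 1640 + 27*I*√3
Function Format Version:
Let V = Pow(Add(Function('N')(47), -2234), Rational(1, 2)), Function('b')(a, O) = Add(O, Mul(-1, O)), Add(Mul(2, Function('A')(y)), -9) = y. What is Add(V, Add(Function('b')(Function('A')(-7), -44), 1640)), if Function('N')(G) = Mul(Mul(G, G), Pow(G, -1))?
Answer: Add(1640, Mul(27, I, Pow(3, Rational(1, 2)))) ≈ Add(1640.0, Mul(46.765, I))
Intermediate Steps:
Function('A')(y) = Add(Rational(9, 2), Mul(Rational(1, 2), y))
Function('b')(a, O) = 0
Function('N')(G) = G (Function('N')(G) = Mul(Pow(G, 2), Pow(G, -1)) = G)
V = Mul(27, I, Pow(3, Rational(1, 2))) (V = Pow(Add(47, -2234), Rational(1, 2)) = Pow(-2187, Rational(1, 2)) = Mul(27, I, Pow(3, Rational(1, 2))) ≈ Mul(46.765, I))
Add(V, Add(Function('b')(Function('A')(-7), -44), 1640)) = Add(Mul(27, I, Pow(3, Rational(1, 2))), Add(0, 1640)) = Add(Mul(27, I, Pow(3, Rational(1, 2))), 1640) = Add(1640, Mul(27, I, Pow(3, Rational(1, 2))))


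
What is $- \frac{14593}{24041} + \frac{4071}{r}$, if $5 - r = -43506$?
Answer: $- \frac{537085112}{1046047951} \approx -0.51344$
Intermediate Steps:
$r = 43511$ ($r = 5 - -43506 = 5 + 43506 = 43511$)
$- \frac{14593}{24041} + \frac{4071}{r} = - \frac{14593}{24041} + \frac{4071}{43511} = - \frac{537085112}{1046047951}$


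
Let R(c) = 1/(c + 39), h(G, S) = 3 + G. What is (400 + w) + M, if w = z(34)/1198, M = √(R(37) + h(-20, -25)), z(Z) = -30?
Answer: 239585/599 + I*√24529/38 ≈ 399.98 + 4.1215*I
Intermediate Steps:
R(c) = 1/(39 + c)
M = I*√24529/38 (M = √(1/(39 + 37) + (3 - 20)) = √(1/76 - 17) = √(-1291/76) = I*√24529/38 ≈ 4.1215*I)
w = -15/599 (w = -30/1198 = -30*1/1198 = -15/599 ≈ -0.025042)
(400 + w) + M = (400 - 15/599) + I*√24529/38 = 239585/599 + I*√24529/38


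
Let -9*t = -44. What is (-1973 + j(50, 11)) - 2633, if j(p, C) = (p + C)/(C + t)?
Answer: -658109/143 ≈ -4602.2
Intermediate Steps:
t = 44/9 (t = -⅑*(-44) = 44/9 ≈ 4.8889)
j(p, C) = (C + p)/(44/9 + C) (j(p, C) = (p + C)/(C + 44/9) = (C + p)/(44/9 + C))
(-1973 + j(50, 11)) - 2633 = (-1973 + 9*(11 + 50)/(44 + 9*11)) - 2633 = (-1973 + 9*61/(44 + 99)) - 2633 = (-1973 + 9*61/143) - 2633 = (-1973 + 9*(1/143)*61) - 2633 = (-1973 + 549/143) - 2633 = -281590/143 - 2633 = -658109/143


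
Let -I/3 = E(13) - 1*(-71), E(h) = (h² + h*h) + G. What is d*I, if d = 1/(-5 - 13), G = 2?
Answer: 137/2 ≈ 68.500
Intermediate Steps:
E(h) = 2 + 2*h² (E(h) = (h² + h*h) + 2 = (h² + h²) + 2 = 2*h² + 2 = 2 + 2*h²)
d = -1/18 (d = 1/(-18) = -1/18 ≈ -0.055556)
I = -1233 (I = -3*((2 + 2*13²) - 1*(-71)) = -3*((2 + 2*169) + 71) = -3*((2 + 338) + 71) = -3*(340 + 71) = -3*411 = -1233)
d*I = -1/18*(-1233) = 137/2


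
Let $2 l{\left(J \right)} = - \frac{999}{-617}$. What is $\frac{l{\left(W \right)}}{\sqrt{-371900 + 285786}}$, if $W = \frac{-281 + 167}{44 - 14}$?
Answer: $- \frac{999 i \sqrt{86114}}{106264676} \approx - 0.0027588 i$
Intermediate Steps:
$W = - \frac{19}{5}$ ($W = - \frac{114}{30} = \left(-114\right) \frac{1}{30} = - \frac{19}{5} \approx -3.8$)
$l{\left(J \right)} = \frac{999}{1234}$ ($l{\left(J \right)} = \frac{\left(-999\right) \frac{1}{-617}}{2} = \frac{\left(-999\right) \left(- \frac{1}{617}\right)}{2} = \frac{1}{2} \cdot \frac{999}{617} = \frac{999}{1234}$)
$\frac{l{\left(W \right)}}{\sqrt{-371900 + 285786}} = \frac{999}{1234 \sqrt{-371900 + 285786}} = \frac{999}{1234 \sqrt{-86114}} = \frac{999}{1234 i \sqrt{86114}} = \frac{999 \left(- \frac{i \sqrt{86114}}{86114}\right)}{1234} = - \frac{999 i \sqrt{86114}}{106264676}$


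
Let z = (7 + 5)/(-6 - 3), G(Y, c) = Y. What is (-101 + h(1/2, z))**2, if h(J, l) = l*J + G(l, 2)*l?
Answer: 808201/81 ≈ 9977.8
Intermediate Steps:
z = -4/3 (z = 12/(-9) = 12*(-1/9) = -4/3 ≈ -1.3333)
h(J, l) = l**2 + J*l (h(J, l) = l*J + l*l = J*l + l**2 = l**2 + J*l)
(-101 + h(1/2, z))**2 = (-101 - 4*(1/2 - 4/3)/3)**2 = (-101 - 4/3*(-5/6))**2 = (-101 + 10/9)**2 = (-899/9)**2 = 808201/81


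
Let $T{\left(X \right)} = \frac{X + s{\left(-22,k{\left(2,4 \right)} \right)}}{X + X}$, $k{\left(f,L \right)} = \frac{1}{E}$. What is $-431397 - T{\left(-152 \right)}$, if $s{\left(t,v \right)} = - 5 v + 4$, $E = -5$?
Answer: $- \frac{131144835}{304} \approx -4.314 \cdot 10^{5}$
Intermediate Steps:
$k{\left(f,L \right)} = - \frac{1}{5}$ ($k{\left(f,L \right)} = \frac{1}{-5} = - \frac{1}{5}$)
$s{\left(t,v \right)} = 4 - 5 v$
$T{\left(X \right)} = \frac{5 + X}{2 X}$ ($T{\left(X \right)} = \frac{X + \left(4 - -1\right)}{X + X} = \frac{X + \left(4 + 1\right)}{2 X} = \left(X + 5\right) \frac{1}{2 X} = \left(5 + X\right) \frac{1}{2 X} = \frac{5 + X}{2 X}$)
$-431397 - T{\left(-152 \right)} = -431397 - \frac{5 - 152}{2 \left(-152\right)} = -431397 - \frac{1}{2} \left(- \frac{1}{152}\right) \left(-147\right) = -431397 - \frac{147}{304} = - \frac{131144835}{304}$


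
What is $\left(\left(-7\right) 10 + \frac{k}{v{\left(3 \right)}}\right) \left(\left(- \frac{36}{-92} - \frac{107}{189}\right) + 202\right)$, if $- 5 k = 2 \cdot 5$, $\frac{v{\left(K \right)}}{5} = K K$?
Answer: $- \frac{2765356768}{195615} \approx -14137.0$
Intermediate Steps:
$v{\left(K \right)} = 5 K^{2}$ ($v{\left(K \right)} = 5 K K = 5 K^{2}$)
$k = -2$ ($k = - \frac{2 \cdot 5}{5} = \left(- \frac{1}{5}\right) 10 = -2$)
$\left(\left(-7\right) 10 + \frac{k}{v{\left(3 \right)}}\right) \left(\left(- \frac{36}{-92} - \frac{107}{189}\right) + 202\right) = \left(\left(-7\right) 10 - \frac{2}{5 \cdot 3^{2}}\right) \left(\left(- \frac{36}{-92} - \frac{107}{189}\right) + 202\right) = \left(-70 - \frac{2}{5 \cdot 9}\right) \left(\left(\left(-36\right) \left(- \frac{1}{92}\right) - \frac{107}{189}\right) + 202\right) = \left(-70 - \frac{2}{45}\right) \left(\left(\frac{9}{23} - \frac{107}{189}\right) + 202\right) = \left(-70 - \frac{2}{45}\right) \left(- \frac{760}{4347} + 202\right) = \left(-70 - \frac{2}{45}\right) \frac{877334}{4347} = \left(- \frac{3152}{45}\right) \frac{877334}{4347} = - \frac{2765356768}{195615}$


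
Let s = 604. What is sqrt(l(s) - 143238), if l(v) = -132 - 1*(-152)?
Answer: I*sqrt(143218) ≈ 378.44*I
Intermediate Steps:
l(v) = 20 (l(v) = -132 + 152 = 20)
sqrt(l(s) - 143238) = sqrt(20 - 143238) = sqrt(-143218) = I*sqrt(143218)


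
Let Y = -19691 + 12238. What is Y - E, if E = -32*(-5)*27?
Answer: -11773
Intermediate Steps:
Y = -7453
E = 4320 (E = 160*27 = 4320)
Y - E = -7453 - 1*4320 = -7453 - 4320 = -11773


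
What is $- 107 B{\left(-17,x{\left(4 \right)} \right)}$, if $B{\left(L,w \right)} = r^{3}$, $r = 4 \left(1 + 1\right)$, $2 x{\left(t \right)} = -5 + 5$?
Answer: $-54784$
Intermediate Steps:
$x{\left(t \right)} = 0$ ($x{\left(t \right)} = \frac{-5 + 5}{2} = \frac{1}{2} \cdot 0 = 0$)
$r = 8$ ($r = 4 \cdot 2 = 8$)
$B{\left(L,w \right)} = 512$ ($B{\left(L,w \right)} = 8^{3} = 512$)
$- 107 B{\left(-17,x{\left(4 \right)} \right)} = \left(-107\right) 512 = -54784$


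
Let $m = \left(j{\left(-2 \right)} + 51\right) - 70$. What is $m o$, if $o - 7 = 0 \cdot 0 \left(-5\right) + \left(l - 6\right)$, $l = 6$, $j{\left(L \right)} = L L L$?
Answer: $-189$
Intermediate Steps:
$j{\left(L \right)} = L^{3}$ ($j{\left(L \right)} = L^{2} L = L^{3}$)
$m = -27$ ($m = \left(\left(-2\right)^{3} + 51\right) - 70 = \left(-8 + 51\right) - 70 = 43 - 70 = -27$)
$o = 7$ ($o = 7 + \left(0 \cdot 0 \left(-5\right) + \left(6 - 6\right)\right) = 7 + \left(0 \left(-5\right) + \left(6 - 6\right)\right) = 7 + \left(0 + 0\right) = 7 + 0 = 7$)
$m o = \left(-27\right) 7 = -189$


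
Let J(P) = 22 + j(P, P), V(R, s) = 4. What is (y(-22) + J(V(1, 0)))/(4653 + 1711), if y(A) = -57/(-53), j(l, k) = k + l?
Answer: 1647/337292 ≈ 0.0048830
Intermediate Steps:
y(A) = 57/53 (y(A) = -57*(-1/53) = 57/53)
J(P) = 22 + 2*P (J(P) = 22 + (P + P) = 22 + 2*P)
(y(-22) + J(V(1, 0)))/(4653 + 1711) = (57/53 + (22 + 2*4))/(4653 + 1711) = (57/53 + (22 + 8))/6364 = (57/53 + 30)*(1/6364) = (1647/53)*(1/6364) = 1647/337292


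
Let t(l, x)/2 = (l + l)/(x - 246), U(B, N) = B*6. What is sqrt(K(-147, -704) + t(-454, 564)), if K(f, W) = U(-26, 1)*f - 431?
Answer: sqrt(568703409)/159 ≈ 149.98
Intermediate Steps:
U(B, N) = 6*B
t(l, x) = 4*l/(-246 + x) (t(l, x) = 2*((l + l)/(x - 246)) = 2*((2*l)/(-246 + x)) = 2*(2*l/(-246 + x)) = 4*l/(-246 + x))
K(f, W) = -431 - 156*f (K(f, W) = (6*(-26))*f - 431 = -156*f - 431 = -431 - 156*f)
sqrt(K(-147, -704) + t(-454, 564)) = sqrt((-431 - 156*(-147)) + 4*(-454)/(-246 + 564)) = sqrt((-431 + 22932) + 4*(-454)/318) = sqrt(22501 + 4*(-454)*(1/318)) = sqrt(22501 - 908/159) = sqrt(3576751/159) = sqrt(568703409)/159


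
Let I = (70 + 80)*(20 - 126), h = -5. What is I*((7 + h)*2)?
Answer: -63600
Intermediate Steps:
I = -15900 (I = 150*(-106) = -15900)
I*((7 + h)*2) = -15900*(7 - 5)*2 = -31800*2 = -15900*4 = -63600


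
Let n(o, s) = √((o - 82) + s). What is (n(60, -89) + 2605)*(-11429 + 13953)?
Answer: 6575020 + 2524*I*√111 ≈ 6.575e+6 + 26592.0*I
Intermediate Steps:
n(o, s) = √(-82 + o + s) (n(o, s) = √((-82 + o) + s) = √(-82 + o + s))
(n(60, -89) + 2605)*(-11429 + 13953) = (√(-82 + 60 - 89) + 2605)*(-11429 + 13953) = (√(-111) + 2605)*2524 = (I*√111 + 2605)*2524 = (2605 + I*√111)*2524 = 6575020 + 2524*I*√111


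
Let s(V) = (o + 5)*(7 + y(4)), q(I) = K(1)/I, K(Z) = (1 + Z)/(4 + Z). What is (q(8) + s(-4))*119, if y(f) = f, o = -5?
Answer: 119/20 ≈ 5.9500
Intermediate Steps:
K(Z) = (1 + Z)/(4 + Z)
q(I) = 2/(5*I) (q(I) = ((1 + 1)/(4 + 1))/I = (2/5)/I = ((⅕)*2)/I = 2/(5*I))
s(V) = 0 (s(V) = (-5 + 5)*(7 + 4) = 0*11 = 0)
(q(8) + s(-4))*119 = ((⅖)/8 + 0)*119 = ((⅖)*(⅛) + 0)*119 = (1/20 + 0)*119 = (1/20)*119 = 119/20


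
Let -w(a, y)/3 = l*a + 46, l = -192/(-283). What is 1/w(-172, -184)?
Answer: 283/60018 ≈ 0.0047152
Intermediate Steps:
l = 192/283 (l = -192*(-1/283) = 192/283 ≈ 0.67844)
w(a, y) = -138 - 576*a/283 (w(a, y) = -3*(192*a/283 + 46) = -3*(46 + 192*a/283) = -138 - 576*a/283)
1/w(-172, -184) = 1/(-138 - 576/283*(-172)) = 1/(-138 + 99072/283) = 1/(60018/283) = 283/60018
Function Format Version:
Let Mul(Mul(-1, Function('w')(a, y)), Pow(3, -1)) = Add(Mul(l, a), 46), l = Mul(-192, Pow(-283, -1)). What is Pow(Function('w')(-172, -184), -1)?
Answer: Rational(283, 60018) ≈ 0.0047152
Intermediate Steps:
l = Rational(192, 283) (l = Mul(-192, Rational(-1, 283)) = Rational(192, 283) ≈ 0.67844)
Function('w')(a, y) = Add(-138, Mul(Rational(-576, 283), a)) (Function('w')(a, y) = Mul(-3, Add(Mul(Rational(192, 283), a), 46)) = Mul(-3, Add(46, Mul(Rational(192, 283), a))) = Add(-138, Mul(Rational(-576, 283), a)))
Pow(Function('w')(-172, -184), -1) = Pow(Add(-138, Mul(Rational(-576, 283), -172)), -1) = Pow(Add(-138, Rational(99072, 283)), -1) = Pow(Rational(60018, 283), -1) = Rational(283, 60018)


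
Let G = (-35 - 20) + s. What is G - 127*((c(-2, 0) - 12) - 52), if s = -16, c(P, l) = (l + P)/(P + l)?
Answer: 7930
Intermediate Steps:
c(P, l) = 1 (c(P, l) = (P + l)/(P + l) = 1)
G = -71 (G = (-35 - 20) - 16 = -55 - 16 = -71)
G - 127*((c(-2, 0) - 12) - 52) = -71 - 127*((1 - 12) - 52) = -71 - 127*(-11 - 52) = -71 - 127*(-63) = -71 + 8001 = 7930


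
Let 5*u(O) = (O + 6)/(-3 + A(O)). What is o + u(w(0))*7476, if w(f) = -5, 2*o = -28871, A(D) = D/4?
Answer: -2513843/170 ≈ -14787.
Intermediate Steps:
A(D) = D/4 (A(D) = D*(¼) = D/4)
o = -28871/2 (o = (½)*(-28871) = -28871/2 ≈ -14436.)
u(O) = (6 + O)/(5*(-3 + O/4)) (u(O) = ((O + 6)/(-3 + O/4))/5 = ((6 + O)/(-3 + O/4))/5 = (6 + O)/(5*(-3 + O/4)))
o + u(w(0))*7476 = -28871/2 + (4*(6 - 5)/(5*(-12 - 5)))*7476 = -28871/2 + ((⅘)*1/(-17))*7476 = -28871/2 + ((⅘)*(-1/17)*1)*7476 = -28871/2 - 4/85*7476 = -28871/2 - 29904/85 = -2513843/170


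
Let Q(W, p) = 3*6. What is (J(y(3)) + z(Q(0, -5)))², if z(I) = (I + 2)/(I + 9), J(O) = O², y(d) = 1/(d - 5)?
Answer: 11449/11664 ≈ 0.98157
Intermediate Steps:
Q(W, p) = 18
y(d) = 1/(-5 + d)
z(I) = (2 + I)/(9 + I)
(J(y(3)) + z(Q(0, -5)))² = ((1/(-5 + 3))² + (2 + 18)/(9 + 18))² = ((1/(-2))² + 20/27)² = ((-½)² + (1/27)*20)² = (¼ + 20/27)² = (107/108)² = 11449/11664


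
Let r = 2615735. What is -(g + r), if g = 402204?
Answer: -3017939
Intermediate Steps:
-(g + r) = -(402204 + 2615735) = -1*3017939 = -3017939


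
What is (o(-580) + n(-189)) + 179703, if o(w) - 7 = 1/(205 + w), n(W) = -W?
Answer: 67462124/375 ≈ 1.7990e+5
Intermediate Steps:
o(w) = 7 + 1/(205 + w)
(o(-580) + n(-189)) + 179703 = ((1436 + 7*(-580))/(205 - 580) - 1*(-189)) + 179703 = ((1436 - 4060)/(-375) + 189) + 179703 = (-1/375*(-2624) + 189) + 179703 = (2624/375 + 189) + 179703 = 73499/375 + 179703 = 67462124/375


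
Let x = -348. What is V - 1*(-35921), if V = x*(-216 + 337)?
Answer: -6187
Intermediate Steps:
V = -42108 (V = -348*(-216 + 337) = -348*121 = -42108)
V - 1*(-35921) = -42108 - 1*(-35921) = -42108 + 35921 = -6187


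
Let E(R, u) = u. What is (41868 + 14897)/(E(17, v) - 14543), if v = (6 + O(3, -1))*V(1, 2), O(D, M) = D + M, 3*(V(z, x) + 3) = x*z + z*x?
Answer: -170295/43669 ≈ -3.8997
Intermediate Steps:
V(z, x) = -3 + 2*x*z/3 (V(z, x) = -3 + (x*z + z*x)/3 = -3 + (x*z + x*z)/3 = -3 + (2*x*z)/3 = -3 + 2*x*z/3)
v = -40/3 (v = (6 + (3 - 1))*(-3 + (2/3)*2*1) = (6 + 2)*(-3 + 4/3) = 8*(-5/3) = -40/3 ≈ -13.333)
(41868 + 14897)/(E(17, v) - 14543) = (41868 + 14897)/(-40/3 - 14543) = 56765/(-43669/3) = 56765*(-3/43669) = -170295/43669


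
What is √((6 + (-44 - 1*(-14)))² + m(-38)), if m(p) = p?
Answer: √538 ≈ 23.195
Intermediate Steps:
√((6 + (-44 - 1*(-14)))² + m(-38)) = √((6 + (-44 - 1*(-14)))² - 38) = √((6 + (-44 + 14))² - 38) = √((6 - 30)² - 38) = √((-24)² - 38) = √(576 - 38) = √538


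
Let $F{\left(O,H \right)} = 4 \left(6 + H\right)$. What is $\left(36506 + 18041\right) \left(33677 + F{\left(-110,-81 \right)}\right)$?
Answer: $1820615219$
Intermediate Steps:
$F{\left(O,H \right)} = 24 + 4 H$
$\left(36506 + 18041\right) \left(33677 + F{\left(-110,-81 \right)}\right) = \left(36506 + 18041\right) \left(33677 + \left(24 + 4 \left(-81\right)\right)\right) = 54547 \left(33677 + \left(24 - 324\right)\right) = 54547 \left(33677 - 300\right) = 54547 \cdot 33377 = 1820615219$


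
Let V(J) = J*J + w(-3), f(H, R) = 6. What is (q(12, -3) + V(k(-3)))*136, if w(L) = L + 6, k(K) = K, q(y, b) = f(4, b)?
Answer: 2448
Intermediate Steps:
q(y, b) = 6
w(L) = 6 + L
V(J) = 3 + J² (V(J) = J*J + (6 - 3) = J² + 3 = 3 + J²)
(q(12, -3) + V(k(-3)))*136 = (6 + (3 + (-3)²))*136 = (6 + (3 + 9))*136 = (6 + 12)*136 = 18*136 = 2448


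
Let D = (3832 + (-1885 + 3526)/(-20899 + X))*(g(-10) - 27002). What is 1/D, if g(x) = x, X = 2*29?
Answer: -6947/719069083284 ≈ -9.6611e-9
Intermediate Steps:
X = 58
D = -719069083284/6947 (D = (3832 + (-1885 + 3526)/(-20899 + 58))*(-10 - 27002) = (3832 + 1641/(-20841))*(-27012) = (3832 + 1641*(-1/20841))*(-27012) = (3832 - 547/6947)*(-27012) = (26620357/6947)*(-27012) = -719069083284/6947 ≈ -1.0351e+8)
1/D = 1/(-719069083284/6947) = -6947/719069083284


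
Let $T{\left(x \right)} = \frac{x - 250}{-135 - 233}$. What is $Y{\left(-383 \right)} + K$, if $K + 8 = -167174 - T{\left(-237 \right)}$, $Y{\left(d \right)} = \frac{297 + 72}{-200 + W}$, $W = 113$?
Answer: $- \frac{1784225691}{10672} \approx -1.6719 \cdot 10^{5}$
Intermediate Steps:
$T{\left(x \right)} = \frac{125}{184} - \frac{x}{368}$ ($T{\left(x \right)} = \frac{-250 + x}{-368} = \left(-250 + x\right) \left(- \frac{1}{368}\right) = \frac{125}{184} - \frac{x}{368}$)
$Y{\left(d \right)} = - \frac{123}{29}$ ($Y{\left(d \right)} = \frac{297 + 72}{-200 + 113} = \frac{369}{-87} = 369 \left(- \frac{1}{87}\right) = - \frac{123}{29}$)
$K = - \frac{61523463}{368}$ ($K = -8 - \left(\frac{30760141}{184} + \frac{237}{368}\right) = -8 - \frac{61520519}{368} = - \frac{61523463}{368} \approx -1.6718 \cdot 10^{5}$)
$Y{\left(-383 \right)} + K = - \frac{123}{29} - \frac{61523463}{368} = - \frac{1784225691}{10672}$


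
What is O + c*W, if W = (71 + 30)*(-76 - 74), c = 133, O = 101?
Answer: -2014849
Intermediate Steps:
W = -15150 (W = 101*(-150) = -15150)
O + c*W = 101 + 133*(-15150) = 101 - 2014950 = -2014849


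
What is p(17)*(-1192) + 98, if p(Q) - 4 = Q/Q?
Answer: -5862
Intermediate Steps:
p(Q) = 5 (p(Q) = 4 + Q/Q = 4 + 1 = 5)
p(17)*(-1192) + 98 = 5*(-1192) + 98 = -5960 + 98 = -5862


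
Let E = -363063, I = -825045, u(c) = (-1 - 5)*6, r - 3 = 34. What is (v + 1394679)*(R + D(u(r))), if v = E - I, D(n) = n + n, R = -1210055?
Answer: -2246795605947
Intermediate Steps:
r = 37 (r = 3 + 34 = 37)
u(c) = -36 (u(c) = -6*6 = -36)
D(n) = 2*n
v = 461982 (v = -363063 - 1*(-825045) = -363063 + 825045 = 461982)
(v + 1394679)*(R + D(u(r))) = (461982 + 1394679)*(-1210055 + 2*(-36)) = 1856661*(-1210055 - 72) = 1856661*(-1210127) = -2246795605947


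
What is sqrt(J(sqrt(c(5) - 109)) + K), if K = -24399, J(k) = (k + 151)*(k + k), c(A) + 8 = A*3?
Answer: sqrt(-24603 + 302*I*sqrt(102)) ≈ 9.7041 + 157.15*I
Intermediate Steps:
c(A) = -8 + 3*A (c(A) = -8 + A*3 = -8 + 3*A)
J(k) = 2*k*(151 + k) (J(k) = (151 + k)*(2*k) = 2*k*(151 + k))
sqrt(J(sqrt(c(5) - 109)) + K) = sqrt(2*sqrt((-8 + 3*5) - 109)*(151 + sqrt((-8 + 3*5) - 109)) - 24399) = sqrt(2*sqrt((-8 + 15) - 109)*(151 + sqrt((-8 + 15) - 109)) - 24399) = sqrt(2*sqrt(7 - 109)*(151 + sqrt(7 - 109)) - 24399) = sqrt(2*sqrt(-102)*(151 + sqrt(-102)) - 24399) = sqrt(2*(I*sqrt(102))*(151 + I*sqrt(102)) - 24399) = sqrt(2*I*sqrt(102)*(151 + I*sqrt(102)) - 24399) = sqrt(-24399 + 2*I*sqrt(102)*(151 + I*sqrt(102)))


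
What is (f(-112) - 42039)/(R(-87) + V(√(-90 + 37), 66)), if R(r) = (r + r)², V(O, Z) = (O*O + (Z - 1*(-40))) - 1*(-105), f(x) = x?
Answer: -42151/30434 ≈ -1.3850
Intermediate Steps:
V(O, Z) = 145 + Z + O² (V(O, Z) = (O² + (Z + 40)) + 105 = (O² + (40 + Z)) + 105 = (40 + Z + O²) + 105 = 145 + Z + O²)
R(r) = 4*r² (R(r) = (2*r)² = 4*r²)
(f(-112) - 42039)/(R(-87) + V(√(-90 + 37), 66)) = (-112 - 42039)/(4*(-87)² + (145 + 66 + (√(-90 + 37))²)) = -42151/(4*7569 + (145 + 66 + (√(-53))²)) = -42151/(30276 + (145 + 66 + (I*√53)²)) = -42151/(30276 + (145 + 66 - 53)) = -42151/(30276 + 158) = -42151/30434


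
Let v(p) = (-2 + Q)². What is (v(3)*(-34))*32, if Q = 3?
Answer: -1088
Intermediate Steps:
v(p) = 1 (v(p) = (-2 + 3)² = 1² = 1)
(v(3)*(-34))*32 = (1*(-34))*32 = -34*32 = -1088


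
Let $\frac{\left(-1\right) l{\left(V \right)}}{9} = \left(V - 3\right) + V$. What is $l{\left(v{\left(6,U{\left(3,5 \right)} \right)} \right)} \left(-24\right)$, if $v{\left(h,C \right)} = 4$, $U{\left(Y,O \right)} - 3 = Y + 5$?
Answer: $1080$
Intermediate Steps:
$U{\left(Y,O \right)} = 8 + Y$ ($U{\left(Y,O \right)} = 3 + \left(Y + 5\right) = 3 + \left(5 + Y\right) = 8 + Y$)
$l{\left(V \right)} = 27 - 18 V$ ($l{\left(V \right)} = - 9 \left(\left(V - 3\right) + V\right) = - 9 \left(\left(-3 + V\right) + V\right) = - 9 \left(-3 + 2 V\right) = 27 - 18 V$)
$l{\left(v{\left(6,U{\left(3,5 \right)} \right)} \right)} \left(-24\right) = \left(27 - 72\right) \left(-24\right) = \left(-45\right) \left(-24\right) = 1080$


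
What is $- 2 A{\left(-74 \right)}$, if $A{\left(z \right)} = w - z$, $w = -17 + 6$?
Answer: $-126$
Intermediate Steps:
$w = -11$
$A{\left(z \right)} = -11 - z$
$- 2 A{\left(-74 \right)} = - 2 \left(-11 - -74\right) = - 2 \left(-11 + 74\right) = \left(-2\right) 63 = -126$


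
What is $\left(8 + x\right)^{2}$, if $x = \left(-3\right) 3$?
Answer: $1$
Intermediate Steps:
$x = -9$
$\left(8 + x\right)^{2} = \left(8 - 9\right)^{2} = \left(-1\right)^{2} = 1$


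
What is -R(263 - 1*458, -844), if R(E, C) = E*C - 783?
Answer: -163797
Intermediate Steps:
R(E, C) = -783 + C*E (R(E, C) = C*E - 783 = -783 + C*E)
-R(263 - 1*458, -844) = -(-783 - 844*(263 - 1*458)) = -(-783 - 844*(263 - 458)) = -(-783 - 844*(-195)) = -(-783 + 164580) = -1*163797 = -163797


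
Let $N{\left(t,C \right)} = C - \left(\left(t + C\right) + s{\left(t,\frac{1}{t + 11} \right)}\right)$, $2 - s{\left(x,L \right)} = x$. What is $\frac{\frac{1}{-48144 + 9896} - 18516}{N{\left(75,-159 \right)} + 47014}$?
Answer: $- \frac{30791303}{78178912} \approx -0.39386$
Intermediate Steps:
$s{\left(x,L \right)} = 2 - x$
$N{\left(t,C \right)} = -2$ ($N{\left(t,C \right)} = C - \left(\left(t + C\right) - \left(-2 + t\right)\right) = C - \left(\left(C + t\right) - \left(-2 + t\right)\right) = C - \left(2 + C\right) = -2$)
$\frac{\frac{1}{-48144 + 9896} - 18516}{N{\left(75,-159 \right)} + 47014} = \frac{\frac{1}{-48144 + 9896} - 18516}{-2 + 47014} = \frac{\frac{1}{-38248} - 18516}{47012} = \left(- \frac{1}{38248} - 18516\right) \frac{1}{47012} = \left(- \frac{708199969}{38248}\right) \frac{1}{47012} = - \frac{30791303}{78178912}$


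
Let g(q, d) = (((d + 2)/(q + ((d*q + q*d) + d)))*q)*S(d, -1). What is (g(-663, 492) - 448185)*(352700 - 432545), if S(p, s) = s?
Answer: 2594689924047785/72507 ≈ 3.5785e+10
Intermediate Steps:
g(q, d) = -q*(2 + d)/(d + q + 2*d*q) (g(q, d) = (((d + 2)/(q + ((d*q + q*d) + d)))*q)*(-1) = (((2 + d)/(q + ((d*q + d*q) + d)))*q)*(-1) = (((2 + d)/(q + (2*d*q + d)))*q)*(-1) = (((2 + d)/(q + (d + 2*d*q)))*q)*(-1) = (((2 + d)/(d + q + 2*d*q))*q)*(-1) = (q*(2 + d)/(d + q + 2*d*q))*(-1) = -q*(2 + d)/(d + q + 2*d*q))
(g(-663, 492) - 448185)*(352700 - 432545) = (-1*(-663)*(2 + 492)/(492 - 663 + 2*492*(-663)) - 448185)*(352700 - 432545) = (-1*(-663)*494/(492 - 663 - 652392) - 448185)*(-79845) = (-1*(-663)*494/(-652563) - 448185)*(-79845) = (-1*(-663)*(-1/652563)*494 - 448185)*(-79845) = (-109174/217521 - 448185)*(-79845) = -97489758559/217521*(-79845) = 2594689924047785/72507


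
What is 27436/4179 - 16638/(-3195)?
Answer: 5821786/494515 ≈ 11.773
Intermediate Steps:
27436/4179 - 16638/(-3195) = 27436*(1/4179) - 16638*(-1/3195) = 27436/4179 + 5546/1065 = 5821786/494515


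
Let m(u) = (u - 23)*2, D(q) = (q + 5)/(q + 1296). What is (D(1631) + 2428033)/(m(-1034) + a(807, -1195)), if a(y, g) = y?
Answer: -7106854227/3825589 ≈ -1857.7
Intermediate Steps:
D(q) = (5 + q)/(1296 + q)
m(u) = -46 + 2*u (m(u) = (-23 + u)*2 = -46 + 2*u)
(D(1631) + 2428033)/(m(-1034) + a(807, -1195)) = ((5 + 1631)/(1296 + 1631) + 2428033)/((-46 + 2*(-1034)) + 807) = (1636/2927 + 2428033)/((-46 - 2068) + 807) = ((1/2927)*1636 + 2428033)/(-2114 + 807) = (1636/2927 + 2428033)/(-1307) = (7106854227/2927)*(-1/1307) = -7106854227/3825589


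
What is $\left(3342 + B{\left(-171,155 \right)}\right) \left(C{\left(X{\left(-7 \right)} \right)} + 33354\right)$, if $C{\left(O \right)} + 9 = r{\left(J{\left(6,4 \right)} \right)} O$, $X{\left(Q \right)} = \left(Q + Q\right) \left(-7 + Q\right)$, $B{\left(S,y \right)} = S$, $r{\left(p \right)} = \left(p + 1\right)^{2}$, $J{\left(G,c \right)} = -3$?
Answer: $108223059$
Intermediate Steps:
$r{\left(p \right)} = \left(1 + p\right)^{2}$
$X{\left(Q \right)} = 2 Q \left(-7 + Q\right)$
$C{\left(O \right)} = -9 + 4 O$ ($C{\left(O \right)} = -9 + \left(1 - 3\right)^{2} O = -9 + \left(-2\right)^{2} O = -9 + 4 O$)
$\left(3342 + B{\left(-171,155 \right)}\right) \left(C{\left(X{\left(-7 \right)} \right)} + 33354\right) = \left(3342 - 171\right) \left(\left(-9 + 4 \cdot 2 \left(-7\right) \left(-7 - 7\right)\right) + 33354\right) = 3171 \left(\left(-9 + 4 \cdot 2 \left(-7\right) \left(-14\right)\right) + 33354\right) = 3171 \left(\left(-9 + 4 \cdot 196\right) + 33354\right) = 3171 \left(\left(-9 + 784\right) + 33354\right) = 3171 \left(775 + 33354\right) = 3171 \cdot 34129 = 108223059$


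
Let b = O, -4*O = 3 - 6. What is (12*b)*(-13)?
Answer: -117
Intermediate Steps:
O = 3/4 (O = -(3 - 6)/4 = -1/4*(-3) = 3/4 ≈ 0.75000)
b = 3/4 ≈ 0.75000
(12*b)*(-13) = (12*(3/4))*(-13) = 9*(-13) = -117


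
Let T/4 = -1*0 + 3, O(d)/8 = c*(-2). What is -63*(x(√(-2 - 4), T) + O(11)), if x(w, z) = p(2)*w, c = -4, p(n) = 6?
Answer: -4032 - 378*I*√6 ≈ -4032.0 - 925.91*I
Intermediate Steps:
O(d) = 64 (O(d) = 8*(-4*(-2)) = 8*8 = 64)
T = 12 (T = 4*(-1*0 + 3) = 4*(0 + 3) = 4*3 = 12)
x(w, z) = 6*w
-63*(x(√(-2 - 4), T) + O(11)) = -63*(6*√(-2 - 4) + 64) = -63*(6*√(-6) + 64) = -63*(6*(I*√6) + 64) = -63*(6*I*√6 + 64) = -63*(64 + 6*I*√6) = -4032 - 378*I*√6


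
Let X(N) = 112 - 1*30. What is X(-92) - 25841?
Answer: -25759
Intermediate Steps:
X(N) = 82 (X(N) = 112 - 30 = 82)
X(-92) - 25841 = 82 - 25841 = -25759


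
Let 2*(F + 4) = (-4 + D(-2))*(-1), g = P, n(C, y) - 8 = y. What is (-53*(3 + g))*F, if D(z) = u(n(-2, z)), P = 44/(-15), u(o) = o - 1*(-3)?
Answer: 689/30 ≈ 22.967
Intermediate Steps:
n(C, y) = 8 + y
u(o) = 3 + o (u(o) = o + 3 = 3 + o)
P = -44/15 (P = 44*(-1/15) = -44/15 ≈ -2.9333)
D(z) = 11 + z (D(z) = 3 + (8 + z) = 11 + z)
g = -44/15 ≈ -2.9333
F = -13/2 (F = -4 + ((-4 + (11 - 2))*(-1))/2 = -4 + ((-4 + 9)*(-1))/2 = -4 + (5*(-1))/2 = -4 + (½)*(-5) = -4 - 5/2 = -13/2 ≈ -6.5000)
(-53*(3 + g))*F = -53*(3 - 44/15)*(-13/2) = -53*1/15*(-13/2) = -53/15*(-13/2) = 689/30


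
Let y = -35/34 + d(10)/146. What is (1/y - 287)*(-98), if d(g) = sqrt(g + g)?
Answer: 36813226170/1304449 + 8270024*sqrt(5)/6522245 ≈ 28224.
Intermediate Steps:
d(g) = sqrt(2)*sqrt(g) (d(g) = sqrt(2*g) = sqrt(2)*sqrt(g))
y = -35/34 + sqrt(5)/73 (y = -35/34 + (sqrt(2)*sqrt(10))/146 = -35*1/34 + (2*sqrt(5))*(1/146) = -35/34 + sqrt(5)/73 ≈ -0.99878)
(1/y - 287)*(-98) = (1/(-35/34 + sqrt(5)/73) - 287)*(-98) = (-287 + 1/(-35/34 + sqrt(5)/73))*(-98) = 28126 - 98/(-35/34 + sqrt(5)/73)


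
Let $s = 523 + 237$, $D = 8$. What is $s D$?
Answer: $6080$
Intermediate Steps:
$s = 760$
$s D = 760 \cdot 8 = 6080$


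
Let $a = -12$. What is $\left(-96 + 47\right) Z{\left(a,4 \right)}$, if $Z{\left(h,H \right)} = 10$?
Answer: $-490$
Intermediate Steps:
$\left(-96 + 47\right) Z{\left(a,4 \right)} = \left(-96 + 47\right) 10 = \left(-49\right) 10 = -490$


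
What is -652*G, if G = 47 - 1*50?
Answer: 1956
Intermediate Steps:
G = -3 (G = 47 - 50 = -3)
-652*G = -652*(-3) = 1956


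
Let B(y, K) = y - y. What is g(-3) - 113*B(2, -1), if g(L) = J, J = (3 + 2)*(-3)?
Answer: -15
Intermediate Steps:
B(y, K) = 0
J = -15 (J = 5*(-3) = -15)
g(L) = -15
g(-3) - 113*B(2, -1) = -15 - 113*0 = -15 + 0 = -15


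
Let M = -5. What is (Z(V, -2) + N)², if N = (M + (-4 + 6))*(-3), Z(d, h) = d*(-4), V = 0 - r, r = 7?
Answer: 1369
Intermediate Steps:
V = -7 (V = 0 - 1*7 = 0 - 7 = -7)
Z(d, h) = -4*d
N = 9 (N = (-5 + (-4 + 6))*(-3) = (-5 + 2)*(-3) = -3*(-3) = 9)
(Z(V, -2) + N)² = (-4*(-7) + 9)² = (28 + 9)² = 37² = 1369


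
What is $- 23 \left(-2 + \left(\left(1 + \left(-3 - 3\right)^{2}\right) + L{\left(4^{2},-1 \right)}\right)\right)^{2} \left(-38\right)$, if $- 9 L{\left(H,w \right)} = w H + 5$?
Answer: $\frac{92885224}{81} \approx 1.1467 \cdot 10^{6}$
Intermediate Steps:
$L{\left(H,w \right)} = - \frac{5}{9} - \frac{H w}{9}$ ($L{\left(H,w \right)} = - \frac{w H + 5}{9} = - \frac{H w + 5}{9} = - \frac{5 + H w}{9} = - \frac{5}{9} - \frac{H w}{9}$)
$- 23 \left(-2 + \left(\left(1 + \left(-3 - 3\right)^{2}\right) + L{\left(4^{2},-1 \right)}\right)\right)^{2} \left(-38\right) = - 23 \left(-2 - \left(- \frac{4}{9} - \left(-3 - 3\right)^{2} + \frac{1}{9} \cdot 4^{2} \left(-1\right)\right)\right)^{2} \left(-38\right) = - 23 \left(-2 - \left(- \frac{4}{9} - 36 - \frac{16}{9}\right)\right)^{2} \left(-38\right) = - 23 \left(-2 + \left(\left(1 + 36\right) + \left(- \frac{5}{9} + \frac{16}{9}\right)\right)\right)^{2} \left(-38\right) = - 23 \left(-2 + \left(37 + \frac{11}{9}\right)\right)^{2} \left(-38\right) = - 23 \left(-2 + \frac{344}{9}\right)^{2} \left(-38\right) = - 23 \left(\frac{326}{9}\right)^{2} \left(-38\right) = \left(-23\right) \frac{106276}{81} \left(-38\right) = \left(- \frac{2444348}{81}\right) \left(-38\right) = \frac{92885224}{81}$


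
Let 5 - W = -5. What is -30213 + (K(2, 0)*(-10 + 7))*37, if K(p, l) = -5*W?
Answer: -24663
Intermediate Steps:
W = 10 (W = 5 - 1*(-5) = 5 + 5 = 10)
K(p, l) = -50 (K(p, l) = -5*10 = -50)
-30213 + (K(2, 0)*(-10 + 7))*37 = -30213 - 50*(-10 + 7)*37 = -30213 - 50*(-3)*37 = -30213 + 150*37 = -30213 + 5550 = -24663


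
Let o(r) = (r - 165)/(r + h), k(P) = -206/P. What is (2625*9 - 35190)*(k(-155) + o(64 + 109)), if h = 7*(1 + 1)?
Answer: -91969506/5797 ≈ -15865.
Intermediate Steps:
h = 14 (h = 7*2 = 14)
o(r) = (-165 + r)/(14 + r) (o(r) = (r - 165)/(r + 14) = (-165 + r)/(14 + r))
(2625*9 - 35190)*(k(-155) + o(64 + 109)) = (2625*9 - 35190)*(-206/(-155) + (-165 + (64 + 109))/(14 + (64 + 109))) = (23625 - 35190)*(-206*(-1/155) + (-165 + 173)/(14 + 173)) = -11565*(206/155 + 8/187) = -11565*39762/28985 = -91969506/5797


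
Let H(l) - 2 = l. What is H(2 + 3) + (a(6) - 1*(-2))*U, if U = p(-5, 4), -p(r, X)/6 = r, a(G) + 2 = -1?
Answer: -23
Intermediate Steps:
H(l) = 2 + l
a(G) = -3 (a(G) = -2 - 1 = -3)
p(r, X) = -6*r
U = 30 (U = -6*(-5) = 30)
H(2 + 3) + (a(6) - 1*(-2))*U = (2 + (2 + 3)) + (-3 - 1*(-2))*30 = (2 + 5) + (-3 + 2)*30 = 7 - 1*30 = 7 - 30 = -23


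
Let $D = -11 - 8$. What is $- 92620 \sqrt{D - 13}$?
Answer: $- 370480 i \sqrt{2} \approx - 5.2394 \cdot 10^{5} i$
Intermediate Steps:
$D = -19$ ($D = -11 - 8 = -19$)
$- 92620 \sqrt{D - 13} = - 92620 \sqrt{-19 - 13} = - 92620 \sqrt{-32} = - 92620 \cdot 4 i \sqrt{2} = - 370480 i \sqrt{2}$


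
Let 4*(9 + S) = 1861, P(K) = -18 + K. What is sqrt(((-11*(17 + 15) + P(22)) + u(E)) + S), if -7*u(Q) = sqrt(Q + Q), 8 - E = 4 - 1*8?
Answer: sqrt(21217 - 56*sqrt(6))/14 ≈ 10.371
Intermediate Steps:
S = 1825/4 (S = -9 + (1/4)*1861 = -9 + 1861/4 = 1825/4 ≈ 456.25)
E = 12 (E = 8 - (4 - 1*8) = 8 - (4 - 8) = 8 - 1*(-4) = 8 + 4 = 12)
u(Q) = -sqrt(2)*sqrt(Q)/7 (u(Q) = -sqrt(Q + Q)/7 = -sqrt(2)*sqrt(Q)/7)
sqrt(((-11*(17 + 15) + P(22)) + u(E)) + S) = sqrt(((-11*(17 + 15) + (-18 + 22)) - sqrt(2)*sqrt(12)/7) + 1825/4) = sqrt(((-11*32 + 4) - sqrt(2)*2*sqrt(3)/7) + 1825/4) = sqrt(((-352 + 4) - 2*sqrt(6)/7) + 1825/4) = sqrt((-348 - 2*sqrt(6)/7) + 1825/4) = sqrt(433/4 - 2*sqrt(6)/7)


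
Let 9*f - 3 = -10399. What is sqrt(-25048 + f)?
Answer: 2*I*sqrt(58957)/3 ≈ 161.87*I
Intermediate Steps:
f = -10396/9 (f = 1/3 + (1/9)*(-10399) = 1/3 - 10399/9 = -10396/9 ≈ -1155.1)
sqrt(-25048 + f) = sqrt(-25048 - 10396/9) = sqrt(-235828/9) = 2*I*sqrt(58957)/3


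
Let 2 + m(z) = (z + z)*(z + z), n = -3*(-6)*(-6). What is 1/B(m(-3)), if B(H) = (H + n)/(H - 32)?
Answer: -1/37 ≈ -0.027027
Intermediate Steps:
n = -108 (n = 18*(-6) = -108)
m(z) = -2 + 4*z**2 (m(z) = -2 + (z + z)*(z + z) = -2 + (2*z)*(2*z) = -2 + 4*z**2)
B(H) = (-108 + H)/(-32 + H) (B(H) = (H - 108)/(H - 32) = (-108 + H)/(-32 + H))
1/B(m(-3)) = 1/((-108 + (-2 + 4*(-3)**2))/(-32 + (-2 + 4*(-3)**2))) = 1/((-108 + (-2 + 4*9))/(-32 + (-2 + 4*9))) = 1/((-108 + (-2 + 36))/(-32 + (-2 + 36))) = 1/((-108 + 34)/(-32 + 34)) = 1/(-74/2) = 1/((1/2)*(-74)) = 1/(-37) = -1/37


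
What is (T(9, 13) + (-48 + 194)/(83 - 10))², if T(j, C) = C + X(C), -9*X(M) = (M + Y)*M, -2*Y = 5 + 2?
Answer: 529/324 ≈ 1.6327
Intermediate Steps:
Y = -7/2 (Y = -(5 + 2)/2 = -½*7 = -7/2 ≈ -3.5000)
X(M) = -M*(-7/2 + M)/9 (X(M) = -(M - 7/2)*M/9 = -(-7/2 + M)*M/9 = -M*(-7/2 + M)/9)
T(j, C) = C + C*(7 - 2*C)/18
(T(9, 13) + (-48 + 194)/(83 - 10))² = ((1/18)*13*(25 - 2*13) + (-48 + 194)/(83 - 10))² = ((1/18)*13*(25 - 26) + 146/73)² = ((1/18)*13*(-1) + 146*(1/73))² = (-13/18 + 2)² = (23/18)² = 529/324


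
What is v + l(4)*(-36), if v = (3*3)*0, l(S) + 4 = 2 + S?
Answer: -72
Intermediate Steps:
l(S) = -2 + S (l(S) = -4 + (2 + S) = -2 + S)
v = 0 (v = 9*0 = 0)
v + l(4)*(-36) = 0 + (-2 + 4)*(-36) = 0 + 2*(-36) = 0 - 72 = -72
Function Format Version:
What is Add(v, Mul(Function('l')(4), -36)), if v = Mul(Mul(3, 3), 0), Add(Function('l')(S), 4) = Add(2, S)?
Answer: -72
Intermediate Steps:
Function('l')(S) = Add(-2, S) (Function('l')(S) = Add(-4, Add(2, S)) = Add(-2, S))
v = 0 (v = Mul(9, 0) = 0)
Add(v, Mul(Function('l')(4), -36)) = Add(0, Mul(Add(-2, 4), -36)) = Add(0, Mul(2, -36)) = Add(0, -72) = -72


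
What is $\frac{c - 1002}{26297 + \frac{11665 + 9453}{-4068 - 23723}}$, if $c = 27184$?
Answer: $\frac{55971074}{56215293} \approx 0.99566$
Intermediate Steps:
$\frac{c - 1002}{26297 + \frac{11665 + 9453}{-4068 - 23723}} = \frac{27184 - 1002}{26297 + \frac{11665 + 9453}{-4068 - 23723}} = \frac{26182}{26297 + \frac{21118}{-27791}} = \frac{26182}{26297 + 21118 \left(- \frac{1}{27791}\right)} = \frac{26182}{26297 - \frac{21118}{27791}} = \frac{26182}{\frac{730798809}{27791}} = 26182 \cdot \frac{27791}{730798809} = \frac{55971074}{56215293}$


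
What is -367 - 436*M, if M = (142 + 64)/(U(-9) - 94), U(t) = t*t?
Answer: 85045/13 ≈ 6541.9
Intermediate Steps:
U(t) = t**2
M = -206/13 (M = (142 + 64)/((-9)**2 - 94) = 206/(81 - 94) = 206/(-13) = 206*(-1/13) = -206/13 ≈ -15.846)
-367 - 436*M = -367 - 436*(-206/13) = -367 + 89816/13 = 85045/13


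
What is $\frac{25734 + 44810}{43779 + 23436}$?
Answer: $\frac{70544}{67215} \approx 1.0495$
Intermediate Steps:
$\frac{25734 + 44810}{43779 + 23436} = \frac{70544}{67215}$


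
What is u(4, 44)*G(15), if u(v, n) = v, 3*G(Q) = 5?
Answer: 20/3 ≈ 6.6667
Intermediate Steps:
G(Q) = 5/3 (G(Q) = (⅓)*5 = 5/3)
u(4, 44)*G(15) = 4*(5/3) = 20/3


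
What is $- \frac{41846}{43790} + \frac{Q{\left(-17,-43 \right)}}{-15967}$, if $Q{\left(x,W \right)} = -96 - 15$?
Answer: $- \frac{331647196}{349597465} \approx -0.94865$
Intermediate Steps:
$Q{\left(x,W \right)} = -111$
$- \frac{41846}{43790} + \frac{Q{\left(-17,-43 \right)}}{-15967} = - \frac{41846}{43790} - \frac{111}{-15967} = \left(-41846\right) \frac{1}{43790} - - \frac{111}{15967} = - \frac{20923}{21895} + \frac{111}{15967} = - \frac{331647196}{349597465}$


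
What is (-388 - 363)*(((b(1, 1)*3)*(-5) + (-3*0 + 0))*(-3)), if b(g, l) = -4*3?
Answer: 405540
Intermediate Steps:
b(g, l) = -12
(-388 - 363)*(((b(1, 1)*3)*(-5) + (-3*0 + 0))*(-3)) = (-388 - 363)*((-12*3*(-5) + (-3*0 + 0))*(-3)) = -751*(-36*(-5) + (0 + 0))*(-3) = -751*(180 + 0)*(-3) = -135180*(-3) = -751*(-540) = 405540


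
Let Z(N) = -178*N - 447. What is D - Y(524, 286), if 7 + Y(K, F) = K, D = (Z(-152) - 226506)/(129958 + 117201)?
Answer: -127981100/247159 ≈ -517.81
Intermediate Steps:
Z(N) = -447 - 178*N
D = -199897/247159 (D = ((-447 - 178*(-152)) - 226506)/(129958 + 117201) = ((-447 + 27056) - 226506)/247159 = (26609 - 226506)*(1/247159) = -199897*1/247159 = -199897/247159 ≈ -0.80878)
Y(K, F) = -7 + K
D - Y(524, 286) = -199897/247159 - (-7 + 524) = -199897/247159 - 1*517 = -199897/247159 - 517 = -127981100/247159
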